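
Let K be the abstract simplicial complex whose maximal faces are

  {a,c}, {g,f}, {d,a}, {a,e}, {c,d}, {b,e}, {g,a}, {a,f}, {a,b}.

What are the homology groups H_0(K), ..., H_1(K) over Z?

We work with the vertex ordering a < b < c < d < e < f < g. The simplices of K, each written with vertices in increasing order, are:

  0-simplices (7): a, b, c, d, e, f, g
  1-simplices (9): ab, ac, ad, ae, af, ag, be, cd, fg

Hence C_0 ≅ Z^7, C_1 ≅ Z^9.

Boundary ∂_1: C_1 → C_0 is given by ∂[p,q] = [q] − [p].
The resulting 7×9 matrix has rank 6, and its Smith normal form has invariant factors (1,1,1,1,1,1).

Computing H_k = (kernel of ∂_k) / (image of ∂_{k+1}):

  H_0: rank C_0 − rank ∂_1 = 7 − 6 = 1, and the invariant factors of ∂_1 are all 1, so H_0 ≅ Z.
  H_1: rank ker ∂_1 − rank ∂_2 = (9 − 6) − 0 = 3, and there is no ∂_2, so H_1 ≅ Z^3.

H_0 = Z,  H_1 = Z^3.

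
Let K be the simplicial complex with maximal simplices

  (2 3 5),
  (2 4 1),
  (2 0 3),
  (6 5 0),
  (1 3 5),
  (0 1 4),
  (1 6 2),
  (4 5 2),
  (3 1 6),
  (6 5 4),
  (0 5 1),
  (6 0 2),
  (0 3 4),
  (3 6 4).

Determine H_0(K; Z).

Fix the vertex order 0 < 1 < 2 < 3 < 4 < 5 < 6 and write every simplex with vertices in increasing order. Then dim K = 2 and the simplices of K are:

  0-simplices (7): [0], [1], [2], [3], [4], [5], [6]
  1-simplices (21): [0,1], [0,2], [0,3], [0,4], [0,5], [0,6], [1,2], [1,3], [1,4], [1,5], [1,6], [2,3], [2,4], [2,5], [2,6], [3,4], [3,5], [3,6], [4,5], [4,6], [5,6]
  2-simplices (14): [0,1,4], [0,1,5], [0,2,3], [0,2,6], [0,3,4], [0,5,6], [1,2,4], [1,2,6], [1,3,5], [1,3,6], [2,3,5], [2,4,5], [3,4,6], [4,5,6]

giving chain groups C_0 ≅ Z^7, C_1 ≅ Z^21, C_2 ≅ Z^14.

Boundary ∂_1: C_1 → C_0 is given by ∂[p,q] = [q] − [p]. For instance
  ∂[0,1] = [1] − [0].
The resulting 7×21 matrix has rank 6, and its Smith normal form has invariant factors (1,1,1,1,1,1).

∂_2: C_2 → C_1 sends each 2-simplex [p,q,r] to [q,r] − [p,r] + [p,q]. For instance
  ∂[0,3,4] = [3,4] − [0,4] + [0,3],
  ∂[2,4,5] = [4,5] − [2,5] + [2,4].
As a 21×14 matrix over Z this has rank 13, with invariant factors (1,1,1,1,1,1,1,1,1,1,1,1,1).

From H_k ≅ ker(∂_k) / im(∂_{k+1}) we obtain:

  H_0: rank C_0 − rank ∂_1 = 7 − 6 = 1, and the invariant factors of ∂_1 are all 1, so H_0 = Z.

H_0 ≅ Z.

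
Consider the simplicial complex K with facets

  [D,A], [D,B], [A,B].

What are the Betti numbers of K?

b_0 = 1, b_1 = 1.

K has 3 vertices, 3 edges.
rank ∂_0 = 0, rank ∂_1 = 2 ⇒ b_0 = 3 − 0 − 2 = 1; all invariant factors of ∂_1 are 1 so no torsion. So H_0 = Z.
rank ∂_1 = 2, rank ∂_2 = 0 ⇒ b_1 = 3 − 2 − 0 = 1. So H_1 = Z.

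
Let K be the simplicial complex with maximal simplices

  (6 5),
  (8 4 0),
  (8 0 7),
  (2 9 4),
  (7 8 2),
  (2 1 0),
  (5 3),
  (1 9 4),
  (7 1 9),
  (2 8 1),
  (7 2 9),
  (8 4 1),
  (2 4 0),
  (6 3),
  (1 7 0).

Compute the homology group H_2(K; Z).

We work with the vertex ordering 0 < 1 < 2 < 3 < 4 < 5 < 6 < 7 < 8 < 9. The simplices of K, each written with vertices in increasing order, are:

  0-simplices (10): [0], [1], [2], [3], [4], [5], [6], [7], [8], [9]
  1-simplices (21): [0,1], [0,2], [0,4], [0,7], [0,8], [1,2], [1,4], [1,7], [1,8], [1,9], [2,4], [2,7], [2,8], [2,9], [3,5], [3,6], [4,8], [4,9], [5,6], [7,8], [7,9]
  2-simplices (12): [0,1,2], [0,1,7], [0,2,4], [0,4,8], [0,7,8], [1,2,8], [1,4,8], [1,4,9], [1,7,9], [2,4,9], [2,7,8], [2,7,9]

giving chain groups C_0 ≅ Z^10, C_1 ≅ Z^21, C_2 ≅ Z^12.

∂_1: C_1 → C_0 maps an edge to its endpoints' difference, ∂[p,q] = q − p. For instance
  ∂[4,8] = [8] − [4].
The resulting 10×21 matrix has rank 8, and its Smith normal form has invariant factors (1,1,1,1,1,1,1,1).

∂_2: C_2 → C_1 sends each 2-simplex [p,q,r] to [q,r] − [p,r] + [p,q]. For instance
  ∂[0,1,7] = [1,7] − [0,7] + [0,1],
  ∂[2,7,9] = [7,9] − [2,9] + [2,7].
The resulting 21×12 matrix has rank 12, and its Smith normal form has invariant factors (1,1,1,1,1,1,1,1,1,1,1,2).

Reading off H_k = ker ∂_k / im ∂_{k+1}:

  H_2: rank ker ∂_2 − rank ∂_3 = (12 − 12) − 0 = 0, and there is no ∂_3, so H_2 ≅ 0.

H_2 ≅ 0.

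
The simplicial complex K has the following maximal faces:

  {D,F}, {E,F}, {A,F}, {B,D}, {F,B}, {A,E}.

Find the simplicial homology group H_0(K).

We work with the vertex ordering A < B < D < E < F. The simplices of K, each written with vertices in increasing order, are:

  0-simplices (5): A, B, D, E, F
  1-simplices (6): AE, AF, BD, BF, DF, EF

giving chain groups C_0 ≅ Z^5, C_1 ≅ Z^6.

The boundary map ∂_1: C_1 → C_0 is given by ∂[p,q] = [q] − [p]. For instance
  ∂AE = E − A.
The resulting 5×6 matrix has rank 4, and its Smith normal form has invariant factors (1,1,1,1).

From H_k ≅ ker(∂_k) / im(∂_{k+1}) we obtain:

  H_0: rank C_0 − rank ∂_1 = 5 − 4 = 1, and the invariant factors of ∂_1 are all 1, so H_0 ≅ Z.

H_0 ≅ Z.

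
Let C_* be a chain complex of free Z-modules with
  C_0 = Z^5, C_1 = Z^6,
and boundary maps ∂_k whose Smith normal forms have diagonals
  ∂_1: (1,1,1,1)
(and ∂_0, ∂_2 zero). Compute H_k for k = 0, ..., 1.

H_0 ≅ Z,  H_1 ≅ Z^2.

H_0: b_0 = 5 − 0 − 4 = 1; torsion from ∂_1 factors > 1: none. So H_0 ≅ Z.
H_1: b_1 = 6 − 4 − 0 = 2; torsion from ∂_2 factors > 1: none. So H_1 ≅ Z^2.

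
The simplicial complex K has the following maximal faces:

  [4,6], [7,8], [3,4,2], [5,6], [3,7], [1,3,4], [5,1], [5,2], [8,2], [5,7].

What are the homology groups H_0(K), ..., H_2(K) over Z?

H_0 = Z,  H_1 = Z^4,  H_2 = 0.

Fix the vertex order 1 < 2 < 3 < 4 < 5 < 6 < 7 < 8 and write every simplex with vertices in increasing order. Then dim K = 2 and the simplices of K are:

  0-simplices (8): [1], [2], [3], [4], [5], [6], [7], [8]
  1-simplices (13): [1,3], [1,4], [1,5], [2,3], [2,4], [2,5], [2,8], [3,4], [3,7], [4,6], [5,6], [5,7], [7,8]
  2-simplices (2): [1,3,4], [2,3,4]

so the chain groups are C_0 ≅ Z^8, C_1 ≅ Z^13, C_2 ≅ Z^2.

The boundary map ∂_1: C_1 → C_0 is given by ∂[p,q] = [q] − [p].
The 8×13 boundary matrix has rank 7 and Smith normal form diag(1,1,1,1,1,1,1).

Boundary ∂_2: C_2 → C_1 maps a triangle to the signed sum of its edges. For instance
  ∂[1,3,4] = [3,4] − [1,4] + [1,3],
  ∂[2,3,4] = [3,4] − [2,4] + [2,3].
As a 13×2 matrix over Z this has rank 2, with invariant factors (1,1).

Computing H_k = (kernel of ∂_k) / (image of ∂_{k+1}):

  H_0: rank C_0 − rank ∂_1 = 8 − 7 = 1, and the invariant factors of ∂_1 are all 1, so H_0 = Z.
  H_1: rank ker ∂_1 − rank ∂_2 = (13 − 7) − 2 = 4, and the invariant factors of ∂_2 are all 1, so H_1 = Z^4.
  H_2: rank ker ∂_2 − rank ∂_3 = (2 − 2) − 0 = 0, and there is no ∂_3, so H_2 = 0.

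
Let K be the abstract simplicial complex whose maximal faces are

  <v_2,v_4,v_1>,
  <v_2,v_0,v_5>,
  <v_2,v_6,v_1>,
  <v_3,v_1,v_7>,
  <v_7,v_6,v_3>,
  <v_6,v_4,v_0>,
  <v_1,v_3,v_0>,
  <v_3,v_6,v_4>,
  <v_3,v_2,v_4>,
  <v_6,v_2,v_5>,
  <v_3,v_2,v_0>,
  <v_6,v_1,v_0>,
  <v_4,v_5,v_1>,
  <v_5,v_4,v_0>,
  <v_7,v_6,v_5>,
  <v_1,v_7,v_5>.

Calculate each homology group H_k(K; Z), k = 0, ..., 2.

H_0 ≅ Z,  H_1 ≅ Z^2,  H_2 ≅ Z.

Order the vertices as v_0 < v_1 < v_2 < v_3 < v_4 < v_5 < v_6 < v_7. Listing each simplex with vertices in this order, K has dimension 2 with simplices:

  0-simplices (8): [v_0], [v_1], [v_2], [v_3], [v_4], [v_5], [v_6], [v_7]
  1-simplices (24): (24 of them)
  2-simplices (16): (16 of them)

giving chain groups C_0 ≅ Z^8, C_1 ≅ Z^24, C_2 ≅ Z^16.

Boundary ∂_1: C_1 → C_0 maps an edge to its endpoints' difference, ∂[p,q] = q − p. For instance
  ∂[v_6,v_7] = [v_7] − [v_6].
This gives a 8×24 integer matrix of rank 7; reducing to Smith normal form yields diagonal entries (1,1,1,1,1,1,1).

∂_2: C_2 → C_1 acts by ∂[p,q,r] = [q,r] − [p,r] + [p,q]. For instance
  ∂[v_0,v_4,v_5] = [v_4,v_5] − [v_0,v_5] + [v_0,v_4],
  ∂[v_0,v_2,v_3] = [v_2,v_3] − [v_0,v_3] + [v_0,v_2].
This gives a 24×16 integer matrix of rank 15; reducing to Smith normal form yields diagonal entries (1,1,1,1,1,1,1,1,1,1,1,1,1,1,1).

Computing H_k = (kernel of ∂_k) / (image of ∂_{k+1}):

  H_0: rank C_0 − rank ∂_1 = 8 − 7 = 1, and the invariant factors of ∂_1 are all 1, so H_0 ≅ Z.
  H_1: rank ker ∂_1 − rank ∂_2 = (24 − 7) − 15 = 2, and the invariant factors of ∂_2 are all 1, so H_1 ≅ Z^2.
  H_2: rank ker ∂_2 − rank ∂_3 = (16 − 15) − 0 = 1, and there is no ∂_3, so H_2 ≅ Z.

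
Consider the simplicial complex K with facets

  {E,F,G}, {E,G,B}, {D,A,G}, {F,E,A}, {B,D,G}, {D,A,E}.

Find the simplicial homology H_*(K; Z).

Fix the vertex order A < B < D < E < F < G and write every simplex with vertices in increasing order. Then dim K = 2 and the simplices of K are:

  0-simplices (6): A, B, D, E, F, G
  1-simplices (12): AD, AE, AF, AG, BD, BE, BG, DE, DG, EF, EG, FG
  2-simplices (6): ADE, ADG, AEF, BDG, BEG, EFG

so the chain groups are C_0 ≅ Z^6, C_1 ≅ Z^12, C_2 ≅ Z^6.

The boundary map ∂_1: C_1 → C_0 is given by ∂[p,q] = [q] − [p]. For instance
  ∂BD = D − B.
The resulting 6×12 matrix has rank 5, and its Smith normal form has invariant factors (1,1,1,1,1).

∂_2: C_2 → C_1 sends each 2-simplex [p,q,r] to [q,r] − [p,r] + [p,q]. For instance
  ∂BEG = EG − BG + BE,
  ∂AEF = EF − AF + AE.
The 12×6 boundary matrix has rank 6 and Smith normal form diag(1,1,1,1,1,1).

Computing H_k = (kernel of ∂_k) / (image of ∂_{k+1}):

  H_0: rank C_0 − rank ∂_1 = 6 − 5 = 1, and the invariant factors of ∂_1 are all 1, so H_0 = Z.
  H_1: rank ker ∂_1 − rank ∂_2 = (12 − 5) − 6 = 1, and the invariant factors of ∂_2 are all 1, so H_1 = Z.
  H_2: rank ker ∂_2 − rank ∂_3 = (6 − 6) − 0 = 0, and there is no ∂_3, so H_2 = 0.

As a check, the Euler characteristic is 6 − 12 + 6 = 0, which agrees with 1 − 1 + 0 = 0.
(K is a triangulation of the cylinder S^1 x I.)

H_0 ≅ Z,  H_1 ≅ Z,  H_2 = 0.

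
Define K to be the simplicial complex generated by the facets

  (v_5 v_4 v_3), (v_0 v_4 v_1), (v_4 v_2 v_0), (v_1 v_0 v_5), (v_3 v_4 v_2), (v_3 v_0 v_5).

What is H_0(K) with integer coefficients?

H_0 = Z.

We work with the vertex ordering v_0 < v_1 < v_2 < v_3 < v_4 < v_5. The simplices of K, each written with vertices in increasing order, are:

  0-simplices (6): [v_0], [v_1], [v_2], [v_3], [v_4], [v_5]
  1-simplices (12): [v_0,v_1], [v_0,v_2], [v_0,v_3], [v_0,v_4], [v_0,v_5], [v_1,v_4], [v_1,v_5], [v_2,v_3], [v_2,v_4], [v_3,v_4], [v_3,v_5], [v_4,v_5]
  2-simplices (6): [v_0,v_1,v_4], [v_0,v_1,v_5], [v_0,v_2,v_4], [v_0,v_3,v_5], [v_2,v_3,v_4], [v_3,v_4,v_5]

Hence C_0 ≅ Z^6, C_1 ≅ Z^12, C_2 ≅ Z^6.

Boundary ∂_1: C_1 → C_0 sends each edge [p,q] (with p < q) to q − p. For instance
  ∂[v_0,v_3] = [v_3] − [v_0].
This gives a 6×12 integer matrix of rank 5; reducing to Smith normal form yields diagonal entries (1,1,1,1,1).

The boundary map ∂_2: C_2 → C_1 sends each 2-simplex [p,q,r] to [q,r] − [p,r] + [p,q]. For instance
  ∂[v_2,v_3,v_4] = [v_3,v_4] − [v_2,v_4] + [v_2,v_3],
  ∂[v_0,v_1,v_5] = [v_1,v_5] − [v_0,v_5] + [v_0,v_1].
As a 12×6 matrix over Z this has rank 6, with invariant factors (1,1,1,1,1,1).

Reading off H_k = ker ∂_k / im ∂_{k+1}:

  H_0: rank C_0 − rank ∂_1 = 6 − 5 = 1, and the invariant factors of ∂_1 are all 1, so H_0 ≅ Z.

(K is a triangulation of the cylinder S^1 x I.)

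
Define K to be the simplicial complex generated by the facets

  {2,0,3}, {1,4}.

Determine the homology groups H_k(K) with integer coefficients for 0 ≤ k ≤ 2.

H_0 ≅ Z^2,  H_1 = 0,  H_2 = 0.

Take the total order 0 < 1 < 2 < 3 < 4 on the vertex set. Then K (dimension 2) consists of the simplices:

  0-simplices (5): [0], [1], [2], [3], [4]
  1-simplices (4): [0,2], [0,3], [1,4], [2,3]
  2-simplices (1): [0,2,3]

Hence C_0 ≅ Z^5, C_1 ≅ Z^4, C_2 ≅ Z^1.

Boundary ∂_1: C_1 → C_0 maps an edge to its endpoints' difference, ∂[p,q] = q − p.
This gives a 5×4 integer matrix of rank 3; reducing to Smith normal form yields diagonal entries (1,1,1).

Boundary ∂_2: C_2 → C_1 maps a triangle to the signed sum of its edges. For instance
  ∂[0,2,3] = [2,3] − [0,3] + [0,2].
The 4×1 boundary matrix has rank 1 and Smith normal form diag(1).

Computing H_k = (kernel of ∂_k) / (image of ∂_{k+1}):

  H_0: rank C_0 − rank ∂_1 = 5 − 3 = 2, and the invariant factors of ∂_1 are all 1, so H_0 ≅ Z^2.
  H_1: rank ker ∂_1 − rank ∂_2 = (4 − 3) − 1 = 0, and the invariant factors of ∂_2 are all 1, so H_1 ≅ 0.
  H_2: rank ker ∂_2 − rank ∂_3 = (1 − 1) − 0 = 0, and there is no ∂_3, so H_2 ≅ 0.

(K is a triangulation of the disjoint union of the 1-simplex and the 2-simplex.)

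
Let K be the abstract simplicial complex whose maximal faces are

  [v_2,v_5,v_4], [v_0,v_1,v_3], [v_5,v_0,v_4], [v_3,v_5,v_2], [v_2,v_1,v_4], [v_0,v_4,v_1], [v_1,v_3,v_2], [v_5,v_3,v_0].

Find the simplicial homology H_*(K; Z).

Order the vertices as v_0 < v_1 < v_2 < v_3 < v_4 < v_5. Listing each simplex with vertices in this order, K has dimension 2 with simplices:

  0-simplices (6): [v_0], [v_1], [v_2], [v_3], [v_4], [v_5]
  1-simplices (12): [v_0,v_1], [v_0,v_3], [v_0,v_4], [v_0,v_5], [v_1,v_2], [v_1,v_3], [v_1,v_4], [v_2,v_3], [v_2,v_4], [v_2,v_5], [v_3,v_5], [v_4,v_5]
  2-simplices (8): [v_0,v_1,v_3], [v_0,v_1,v_4], [v_0,v_3,v_5], [v_0,v_4,v_5], [v_1,v_2,v_3], [v_1,v_2,v_4], [v_2,v_3,v_5], [v_2,v_4,v_5]

Hence C_0 ≅ Z^6, C_1 ≅ Z^12, C_2 ≅ Z^8.

Boundary ∂_1: C_1 → C_0 sends each edge [p,q] (with p < q) to q − p.
The resulting 6×12 matrix has rank 5, and its Smith normal form has invariant factors (1,1,1,1,1).

The boundary map ∂_2: C_2 → C_1 acts by ∂[p,q,r] = [q,r] − [p,r] + [p,q]. For instance
  ∂[v_2,v_4,v_5] = [v_4,v_5] − [v_2,v_5] + [v_2,v_4],
  ∂[v_0,v_4,v_5] = [v_4,v_5] − [v_0,v_5] + [v_0,v_4].
As a 12×8 matrix over Z this has rank 7, with invariant factors (1,1,1,1,1,1,1).

Computing H_k = (kernel of ∂_k) / (image of ∂_{k+1}):

  H_0: rank C_0 − rank ∂_1 = 6 − 5 = 1, and the invariant factors of ∂_1 are all 1, so H_0 = Z.
  H_1: rank ker ∂_1 − rank ∂_2 = (12 − 5) − 7 = 0, and the invariant factors of ∂_2 are all 1, so H_1 = 0.
  H_2: rank ker ∂_2 − rank ∂_3 = (8 − 7) − 0 = 1, and there is no ∂_3, so H_2 = Z.

H_0 ≅ Z,  H_1 = 0,  H_2 ≅ Z.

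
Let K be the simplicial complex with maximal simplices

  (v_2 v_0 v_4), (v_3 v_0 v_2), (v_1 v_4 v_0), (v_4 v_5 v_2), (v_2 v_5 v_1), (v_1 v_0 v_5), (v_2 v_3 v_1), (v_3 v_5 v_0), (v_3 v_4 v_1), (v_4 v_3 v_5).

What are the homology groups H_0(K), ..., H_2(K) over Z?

K has 6 vertices, 15 edges, 10 triangles.
rank ∂_0 = 0, rank ∂_1 = 5 ⇒ b_0 = 6 − 0 − 5 = 1; all invariant factors of ∂_1 are 1 so no torsion. So H_0 ≅ Z.
rank ∂_1 = 5, rank ∂_2 = 10 ⇒ b_1 = 15 − 5 − 10 = 0; ∂_2 has invariant factor(s) [2] giving torsion. So H_1 ≅ Z/2.
rank ∂_2 = 10, rank ∂_3 = 0 ⇒ b_2 = 10 − 10 − 0 = 0. So H_2 ≅ 0.

H_0 ≅ Z,  H_1 ≅ Z/2,  H_2 = 0.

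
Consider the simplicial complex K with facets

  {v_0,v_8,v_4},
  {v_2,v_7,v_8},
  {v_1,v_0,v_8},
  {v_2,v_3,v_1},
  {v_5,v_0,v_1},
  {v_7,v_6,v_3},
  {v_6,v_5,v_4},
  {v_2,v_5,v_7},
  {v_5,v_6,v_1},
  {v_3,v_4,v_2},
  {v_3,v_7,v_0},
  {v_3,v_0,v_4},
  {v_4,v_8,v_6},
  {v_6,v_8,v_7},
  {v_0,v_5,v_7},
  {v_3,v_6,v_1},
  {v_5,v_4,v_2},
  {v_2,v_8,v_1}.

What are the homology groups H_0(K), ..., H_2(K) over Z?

Order the vertices as v_0 < v_1 < v_2 < v_3 < v_4 < v_5 < v_6 < v_7 < v_8. Listing each simplex with vertices in this order, K has dimension 2 with simplices:

  0-simplices (9): [v_0], [v_1], [v_2], [v_3], [v_4], [v_5], [v_6], [v_7], [v_8]
  1-simplices (27): (27 of them)
  2-simplices (18): (18 of them)

so the chain groups are C_0 ≅ Z^9, C_1 ≅ Z^27, C_2 ≅ Z^18.

The boundary map ∂_1: C_1 → C_0 is given by ∂[p,q] = [q] − [p]. For instance
  ∂[v_4,v_6] = [v_6] − [v_4].
This gives a 9×27 integer matrix of rank 8; reducing to Smith normal form yields diagonal entries (1,1,1,1,1,1,1,1).

Boundary ∂_2: C_2 → C_1 acts by ∂[p,q,r] = [q,r] − [p,r] + [p,q]. For instance
  ∂[v_4,v_5,v_6] = [v_5,v_6] − [v_4,v_6] + [v_4,v_5],
  ∂[v_1,v_5,v_6] = [v_5,v_6] − [v_1,v_6] + [v_1,v_5].
As a 27×18 matrix over Z this has rank 17, with invariant factors (1,1,1,1,1,1,1,1,1,1,1,1,1,1,1,1,1).

Reading off H_k = ker ∂_k / im ∂_{k+1}:

  H_0: rank C_0 − rank ∂_1 = 9 − 8 = 1, and the invariant factors of ∂_1 are all 1, so H_0 ≅ Z.
  H_1: rank ker ∂_1 − rank ∂_2 = (27 − 8) − 17 = 2, and the invariant factors of ∂_2 are all 1, so H_1 ≅ Z^2.
  H_2: rank ker ∂_2 − rank ∂_3 = (18 − 17) − 0 = 1, and there is no ∂_3, so H_2 ≅ Z.

As a check, the Euler characteristic is 9 − 27 + 18 = 0, which agrees with 1 − 2 + 1 = 0.

H_0 ≅ Z,  H_1 ≅ Z^2,  H_2 ≅ Z.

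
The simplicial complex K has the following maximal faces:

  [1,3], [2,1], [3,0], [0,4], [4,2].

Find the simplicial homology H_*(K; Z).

Take the total order 0 < 1 < 2 < 3 < 4 on the vertex set. Then K (dimension 1) consists of the simplices:

  0-simplices (5): [0], [1], [2], [3], [4]
  1-simplices (5): [0,3], [0,4], [1,2], [1,3], [2,4]

giving chain groups C_0 ≅ Z^5, C_1 ≅ Z^5.

∂_1: C_1 → C_0 is given by ∂[p,q] = [q] − [p].
This gives a 5×5 integer matrix of rank 4; reducing to Smith normal form yields diagonal entries (1,1,1,1).

From H_k ≅ ker(∂_k) / im(∂_{k+1}) we obtain:

  H_0: rank C_0 − rank ∂_1 = 5 − 4 = 1, and the invariant factors of ∂_1 are all 1, so H_0 ≅ Z.
  H_1: rank ker ∂_1 − rank ∂_2 = (5 − 4) − 0 = 1, and there is no ∂_2, so H_1 ≅ Z.

As a check, the Euler characteristic is 5 − 5 = 0, which agrees with 1 − 1 = 0.

H_0 ≅ Z,  H_1 ≅ Z.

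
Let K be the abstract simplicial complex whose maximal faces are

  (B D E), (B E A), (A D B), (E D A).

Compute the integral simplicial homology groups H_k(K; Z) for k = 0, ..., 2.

We work with the vertex ordering A < B < D < E. The simplices of K, each written with vertices in increasing order, are:

  0-simplices (4): A, B, D, E
  1-simplices (6): AB, AD, AE, BD, BE, DE
  2-simplices (4): ABD, ABE, ADE, BDE

Hence C_0 ≅ Z^4, C_1 ≅ Z^6, C_2 ≅ Z^4.

The boundary map ∂_1: C_1 → C_0 is given by ∂[p,q] = [q] − [p]. For instance
  ∂AD = D − A.
As a 4×6 matrix over Z this has rank 3, with invariant factors (1,1,1).

∂_2: C_2 → C_1 sends each 2-simplex [p,q,r] to [q,r] − [p,r] + [p,q]. For instance
  ∂ABD = BD − AD + AB,
  ∂ADE = DE − AE + AD.
As a 6×4 matrix over Z this has rank 3, with invariant factors (1,1,1).

Reading off H_k = ker ∂_k / im ∂_{k+1}:

  H_0: rank C_0 − rank ∂_1 = 4 − 3 = 1, and the invariant factors of ∂_1 are all 1, so H_0 ≅ Z.
  H_1: rank ker ∂_1 − rank ∂_2 = (6 − 3) − 3 = 0, and the invariant factors of ∂_2 are all 1, so H_1 ≅ 0.
  H_2: rank ker ∂_2 − rank ∂_3 = (4 − 3) − 0 = 1, and there is no ∂_3, so H_2 ≅ Z.

H_0 ≅ Z,  H_1 = 0,  H_2 ≅ Z.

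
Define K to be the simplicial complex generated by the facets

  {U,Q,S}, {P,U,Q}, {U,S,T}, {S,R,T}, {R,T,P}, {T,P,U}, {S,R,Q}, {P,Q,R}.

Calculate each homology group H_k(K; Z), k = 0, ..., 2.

H_0 = Z,  H_1 = 0,  H_2 = Z.

Take the total order P < Q < R < S < T < U on the vertex set. Then K (dimension 2) consists of the simplices:

  0-simplices (6): P, Q, R, S, T, U
  1-simplices (12): PQ, PR, PT, PU, QR, QS, QU, RS, RT, ST, SU, TU
  2-simplices (8): PQR, PQU, PRT, PTU, QRS, QSU, RST, STU

Hence C_0 ≅ Z^6, C_1 ≅ Z^12, C_2 ≅ Z^8.

∂_1: C_1 → C_0 maps an edge to its endpoints' difference, ∂[p,q] = q − p. For instance
  ∂PT = T − P.
This gives a 6×12 integer matrix of rank 5; reducing to Smith normal form yields diagonal entries (1,1,1,1,1).

Boundary ∂_2: C_2 → C_1 acts by ∂[p,q,r] = [q,r] − [p,r] + [p,q]. For instance
  ∂QRS = RS − QS + QR,
  ∂PTU = TU − PU + PT.
This gives a 12×8 integer matrix of rank 7; reducing to Smith normal form yields diagonal entries (1,1,1,1,1,1,1).

Now H_k = ker ∂_k / im ∂_{k+1}, so:

  H_0: rank C_0 − rank ∂_1 = 6 − 5 = 1, and the invariant factors of ∂_1 are all 1, so H_0 = Z.
  H_1: rank ker ∂_1 − rank ∂_2 = (12 − 5) − 7 = 0, and the invariant factors of ∂_2 are all 1, so H_1 = 0.
  H_2: rank ker ∂_2 − rank ∂_3 = (8 − 7) − 0 = 1, and there is no ∂_3, so H_2 = Z.

(K is a triangulation of the 2-sphere S^2.)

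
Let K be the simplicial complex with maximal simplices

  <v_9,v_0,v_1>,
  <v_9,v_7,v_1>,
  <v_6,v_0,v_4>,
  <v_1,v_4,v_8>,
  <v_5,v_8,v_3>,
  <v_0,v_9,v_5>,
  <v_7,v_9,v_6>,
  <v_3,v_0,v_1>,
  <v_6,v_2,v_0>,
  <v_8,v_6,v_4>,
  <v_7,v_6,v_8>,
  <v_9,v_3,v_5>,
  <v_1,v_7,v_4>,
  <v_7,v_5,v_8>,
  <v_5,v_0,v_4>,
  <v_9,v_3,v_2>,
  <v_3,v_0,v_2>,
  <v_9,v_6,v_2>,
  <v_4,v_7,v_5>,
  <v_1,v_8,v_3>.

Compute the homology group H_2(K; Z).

K has 10 vertices, 30 edges, 20 triangles.
rank ∂_2 = 20, rank ∂_3 = 0 ⇒ b_2 = 20 − 20 − 0 = 0. So H_2 = 0.

H_2 = 0.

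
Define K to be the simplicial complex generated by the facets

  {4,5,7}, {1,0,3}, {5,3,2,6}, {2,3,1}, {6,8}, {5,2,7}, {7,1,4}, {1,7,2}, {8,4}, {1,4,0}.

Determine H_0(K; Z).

K has 9 vertices, 19 edges, 11 triangles, 1 3-simplex.
rank ∂_0 = 0, rank ∂_1 = 8 ⇒ b_0 = 9 − 0 − 8 = 1; all invariant factors of ∂_1 are 1 so no torsion. So H_0 ≅ Z.

H_0 ≅ Z.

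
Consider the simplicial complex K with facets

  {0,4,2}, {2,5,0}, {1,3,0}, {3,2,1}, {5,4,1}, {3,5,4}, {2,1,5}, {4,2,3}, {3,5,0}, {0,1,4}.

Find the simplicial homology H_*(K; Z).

K has 6 vertices, 15 edges, 10 triangles.
rank ∂_0 = 0, rank ∂_1 = 5 ⇒ b_0 = 6 − 0 − 5 = 1; all invariant factors of ∂_1 are 1 so no torsion. So H_0 ≅ Z.
rank ∂_1 = 5, rank ∂_2 = 10 ⇒ b_1 = 15 − 5 − 10 = 0; ∂_2 has invariant factor(s) [2] giving torsion. So H_1 ≅ Z/2.
rank ∂_2 = 10, rank ∂_3 = 0 ⇒ b_2 = 10 − 10 − 0 = 0. So H_2 ≅ 0.

H_0 ≅ Z,  H_1 ≅ Z/2,  H_2 = 0.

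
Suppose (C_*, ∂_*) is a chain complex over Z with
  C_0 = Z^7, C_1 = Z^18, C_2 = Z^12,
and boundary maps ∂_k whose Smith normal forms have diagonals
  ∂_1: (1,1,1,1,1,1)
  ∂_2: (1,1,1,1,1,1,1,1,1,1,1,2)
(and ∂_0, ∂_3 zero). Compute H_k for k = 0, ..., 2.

H_0: b_0 = 7 − 0 − 6 = 1; torsion from ∂_1 factors > 1: none. So H_0 = Z.
H_1: b_1 = 18 − 6 − 12 = 0; torsion from ∂_2 factors > 1: [2]. So H_1 = Z/2.
H_2: b_2 = 12 − 12 − 0 = 0; torsion from ∂_3 factors > 1: none. So H_2 = 0.

H_0 = Z,  H_1 = Z/2,  H_2 = 0.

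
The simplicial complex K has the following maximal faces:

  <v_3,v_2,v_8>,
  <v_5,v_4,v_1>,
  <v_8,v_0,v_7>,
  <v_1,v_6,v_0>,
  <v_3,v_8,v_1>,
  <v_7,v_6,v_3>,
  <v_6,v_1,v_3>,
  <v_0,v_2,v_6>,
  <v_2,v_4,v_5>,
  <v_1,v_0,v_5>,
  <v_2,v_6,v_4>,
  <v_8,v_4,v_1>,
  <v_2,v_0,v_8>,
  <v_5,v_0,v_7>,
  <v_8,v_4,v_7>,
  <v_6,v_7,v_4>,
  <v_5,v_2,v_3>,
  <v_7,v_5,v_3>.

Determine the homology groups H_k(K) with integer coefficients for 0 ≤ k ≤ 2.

H_0 = Z,  H_1 = Z^2,  H_2 = Z.

Fix the vertex order v_0 < v_1 < v_2 < v_3 < v_4 < v_5 < v_6 < v_7 < v_8 and write every simplex with vertices in increasing order. Then dim K = 2 and the simplices of K are:

  0-simplices (9): [v_0], [v_1], [v_2], [v_3], [v_4], [v_5], [v_6], [v_7], [v_8]
  1-simplices (27): (27 of them)
  2-simplices (18): (18 of them)

so the chain groups are C_0 ≅ Z^9, C_1 ≅ Z^27, C_2 ≅ Z^18.

The boundary map ∂_1: C_1 → C_0 maps an edge to its endpoints' difference, ∂[p,q] = q − p.
The resulting 9×27 matrix has rank 8, and its Smith normal form has invariant factors (1,1,1,1,1,1,1,1).

Boundary ∂_2: C_2 → C_1 sends each 2-simplex [p,q,r] to [q,r] − [p,r] + [p,q]. For instance
  ∂[v_1,v_3,v_6] = [v_3,v_6] − [v_1,v_6] + [v_1,v_3],
  ∂[v_0,v_1,v_6] = [v_1,v_6] − [v_0,v_6] + [v_0,v_1].
The 27×18 boundary matrix has rank 17 and Smith normal form diag(1,1,1,1,1,1,1,1,1,1,1,1,1,1,1,1,1).

Computing H_k = (kernel of ∂_k) / (image of ∂_{k+1}):

  H_0: rank C_0 − rank ∂_1 = 9 − 8 = 1, and the invariant factors of ∂_1 are all 1, so H_0 = Z.
  H_1: rank ker ∂_1 − rank ∂_2 = (27 − 8) − 17 = 2, and the invariant factors of ∂_2 are all 1, so H_1 = Z^2.
  H_2: rank ker ∂_2 − rank ∂_3 = (18 − 17) − 0 = 1, and there is no ∂_3, so H_2 = Z.

As a check, the Euler characteristic is 9 − 27 + 18 = 0, which agrees with 1 − 2 + 1 = 0.
(K is a triangulation of the torus T^2.)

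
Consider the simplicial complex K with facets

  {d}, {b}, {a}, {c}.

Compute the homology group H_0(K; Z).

Take the total order a < b < c < d on the vertex set. Then K (dimension 0) consists of the simplices:

  0-simplices (4): a, b, c, d

giving chain groups C_0 ≅ Z^4.

Computing H_k = (kernel of ∂_k) / (image of ∂_{k+1}):

  H_0: rank C_0 − rank ∂_1 = 4 − 0 = 4, and there is no ∂_1, so H_0 = Z^4.

(K is a triangulation of a set of 4 points.)

H_0 ≅ Z^4.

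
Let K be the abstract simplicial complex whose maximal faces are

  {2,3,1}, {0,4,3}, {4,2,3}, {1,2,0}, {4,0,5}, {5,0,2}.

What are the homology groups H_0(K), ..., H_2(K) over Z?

H_0 ≅ Z,  H_1 ≅ Z,  H_2 = 0.

Order the vertices as 0 < 1 < 2 < 3 < 4 < 5. Listing each simplex with vertices in this order, K has dimension 2 with simplices:

  0-simplices (6): [0], [1], [2], [3], [4], [5]
  1-simplices (12): [0,1], [0,2], [0,3], [0,4], [0,5], [1,2], [1,3], [2,3], [2,4], [2,5], [3,4], [4,5]
  2-simplices (6): [0,1,2], [0,2,5], [0,3,4], [0,4,5], [1,2,3], [2,3,4]

so the chain groups are C_0 ≅ Z^6, C_1 ≅ Z^12, C_2 ≅ Z^6.

∂_1: C_1 → C_0 sends each edge [p,q] (with p < q) to q − p.
As a 6×12 matrix over Z this has rank 5, with invariant factors (1,1,1,1,1).

∂_2: C_2 → C_1 acts by ∂[p,q,r] = [q,r] − [p,r] + [p,q]. For instance
  ∂[0,1,2] = [1,2] − [0,2] + [0,1],
  ∂[0,4,5] = [4,5] − [0,5] + [0,4].
As a 12×6 matrix over Z this has rank 6, with invariant factors (1,1,1,1,1,1).

Now H_k = ker ∂_k / im ∂_{k+1}, so:

  H_0: rank C_0 − rank ∂_1 = 6 − 5 = 1, and the invariant factors of ∂_1 are all 1, so H_0 ≅ Z.
  H_1: rank ker ∂_1 − rank ∂_2 = (12 − 5) − 6 = 1, and the invariant factors of ∂_2 are all 1, so H_1 ≅ Z.
  H_2: rank ker ∂_2 − rank ∂_3 = (6 − 6) − 0 = 0, and there is no ∂_3, so H_2 ≅ 0.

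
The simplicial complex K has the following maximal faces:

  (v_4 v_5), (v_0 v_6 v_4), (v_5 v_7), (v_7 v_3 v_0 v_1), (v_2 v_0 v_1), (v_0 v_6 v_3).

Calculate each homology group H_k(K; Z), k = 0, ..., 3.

H_0 = Z,  H_1 = Z,  H_2 = 0,  H_3 = 0.

Order the vertices as v_0 < v_1 < v_2 < v_3 < v_4 < v_5 < v_6 < v_7. Listing each simplex with vertices in this order, K has dimension 3 with simplices:

  0-simplices (8): [v_0], [v_1], [v_2], [v_3], [v_4], [v_5], [v_6], [v_7]
  1-simplices (14): [v_0,v_1], [v_0,v_2], [v_0,v_3], [v_0,v_4], [v_0,v_6], [v_0,v_7], [v_1,v_2], [v_1,v_3], [v_1,v_7], [v_3,v_6], [v_3,v_7], [v_4,v_5], [v_4,v_6], [v_5,v_7]
  2-simplices (7): [v_0,v_1,v_2], [v_0,v_1,v_3], [v_0,v_1,v_7], [v_0,v_3,v_6], [v_0,v_3,v_7], [v_0,v_4,v_6], [v_1,v_3,v_7]
  3-simplices (1): [v_0,v_1,v_3,v_7]

so the chain groups are C_0 ≅ Z^8, C_1 ≅ Z^14, C_2 ≅ Z^7, C_3 ≅ Z^1.

Boundary ∂_1: C_1 → C_0 maps an edge to its endpoints' difference, ∂[p,q] = q − p.
The 8×14 boundary matrix has rank 7 and Smith normal form diag(1,1,1,1,1,1,1).

∂_2: C_2 → C_1 maps a triangle to the signed sum of its edges. For instance
  ∂[v_0,v_3,v_6] = [v_3,v_6] − [v_0,v_6] + [v_0,v_3],
  ∂[v_0,v_1,v_3] = [v_1,v_3] − [v_0,v_3] + [v_0,v_1].
The resulting 14×7 matrix has rank 6, and its Smith normal form has invariant factors (1,1,1,1,1,1).

The boundary map ∂_3: C_3 → C_2 sends each 3-simplex σ to the alternating sum Σ_i (−1)^i (σ with its i-th vertex removed). For instance
  ∂[v_0,v_1,v_3,v_7] = [v_1,v_3,v_7] − [v_0,v_3,v_7] + [v_0,v_1,v_7] − [v_0,v_1,v_3].
As a 7×1 matrix over Z this has rank 1, with invariant factors (1).

Reading off H_k = ker ∂_k / im ∂_{k+1}:

  H_0: rank C_0 − rank ∂_1 = 8 − 7 = 1, and the invariant factors of ∂_1 are all 1, so H_0 = Z.
  H_1: rank ker ∂_1 − rank ∂_2 = (14 − 7) − 6 = 1, and the invariant factors of ∂_2 are all 1, so H_1 = Z.
  H_2: rank ker ∂_2 − rank ∂_3 = (7 − 6) − 1 = 0, and the invariant factors of ∂_3 are all 1, so H_2 = 0.
  H_3: rank ker ∂_3 − rank ∂_4 = (1 − 1) − 0 = 0, and there is no ∂_4, so H_3 = 0.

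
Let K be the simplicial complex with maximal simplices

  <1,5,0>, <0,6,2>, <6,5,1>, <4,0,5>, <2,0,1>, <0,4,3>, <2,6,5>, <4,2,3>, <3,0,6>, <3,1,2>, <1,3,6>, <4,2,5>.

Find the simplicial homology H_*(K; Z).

H_0 ≅ Z,  H_1 ≅ Z/2Z,  H_2 = 0.

K has 7 vertices, 18 edges, 12 triangles.
rank ∂_0 = 0, rank ∂_1 = 6 ⇒ b_0 = 7 − 0 − 6 = 1; all invariant factors of ∂_1 are 1 so no torsion. So H_0 ≅ Z.
rank ∂_1 = 6, rank ∂_2 = 12 ⇒ b_1 = 18 − 6 − 12 = 0; ∂_2 has invariant factor(s) [2] giving torsion. So H_1 ≅ Z/2Z.
rank ∂_2 = 12, rank ∂_3 = 0 ⇒ b_2 = 12 − 12 − 0 = 0. So H_2 ≅ 0.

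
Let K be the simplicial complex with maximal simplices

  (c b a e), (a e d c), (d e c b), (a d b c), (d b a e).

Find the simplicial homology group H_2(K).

K has 5 vertices, 10 edges, 10 triangles, 5 3-simplices.
rank ∂_2 = 6, rank ∂_3 = 4 ⇒ b_2 = 10 − 6 − 4 = 0; all invariant factors of ∂_3 are 1 so no torsion. So H_2 ≅ 0.

H_2 ≅ 0.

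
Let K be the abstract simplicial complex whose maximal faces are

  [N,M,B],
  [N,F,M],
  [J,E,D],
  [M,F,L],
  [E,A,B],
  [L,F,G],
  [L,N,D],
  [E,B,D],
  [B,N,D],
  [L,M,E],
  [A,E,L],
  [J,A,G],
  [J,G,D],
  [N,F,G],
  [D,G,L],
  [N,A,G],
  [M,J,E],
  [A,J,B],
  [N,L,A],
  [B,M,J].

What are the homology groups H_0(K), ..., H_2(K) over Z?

H_0 = Z,  H_1 = Z ⊕ Z/2Z,  H_2 = 0.

Fix the vertex order A < B < D < E < F < G < J < L < M < N and write every simplex with vertices in increasing order. Then dim K = 2 and the simplices of K are:

  0-simplices (10): A, B, D, E, F, G, J, L, M, N
  1-simplices (30): AB, AE, AG, AJ, AL, AN, BD, BE, BJ, BM, BN, DE, DG, DJ, DL, DN, EJ, EL, EM, FG, FL, FM, FN, GJ, GL, GN, JM, LM, LN, MN
  2-simplices (20): ABE, ABJ, AEL, AGJ, AGN, ALN, BDE, BDN, BJM, BMN, DEJ, DGJ, DGL, DLN, EJM, ELM, FGL, FGN, FLM, FMN

Hence C_0 ≅ Z^10, C_1 ≅ Z^30, C_2 ≅ Z^20.

∂_1: C_1 → C_0 is given by ∂[p,q] = [q] − [p]. For instance
  ∂AE = E − A.
The resulting 10×30 matrix has rank 9, and its Smith normal form has invariant factors (1,1,1,1,1,1,1,1,1).

The boundary map ∂_2: C_2 → C_1 sends each 2-simplex [p,q,r] to [q,r] − [p,r] + [p,q]. For instance
  ∂AGN = GN − AN + AG,
  ∂AGJ = GJ − AJ + AG.
This gives a 30×20 integer matrix of rank 20; reducing to Smith normal form yields diagonal entries (1,1,1,1,1,1,1,1,1,1,1,1,1,1,1,1,1,1,1,2).

From H_k ≅ ker(∂_k) / im(∂_{k+1}) we obtain:

  H_0: rank C_0 − rank ∂_1 = 10 − 9 = 1, and the invariant factors of ∂_1 are all 1, so H_0 ≅ Z.
  H_1: rank ker ∂_1 − rank ∂_2 = (30 − 9) − 20 = 1, and ∂_2 has invariant factor 2 > 1, so H_1 ≅ Z ⊕ Z/2Z.
  H_2: rank ker ∂_2 − rank ∂_3 = (20 − 20) − 0 = 0, and there is no ∂_3, so H_2 ≅ 0.

(K is a triangulation of the Klein bottle.)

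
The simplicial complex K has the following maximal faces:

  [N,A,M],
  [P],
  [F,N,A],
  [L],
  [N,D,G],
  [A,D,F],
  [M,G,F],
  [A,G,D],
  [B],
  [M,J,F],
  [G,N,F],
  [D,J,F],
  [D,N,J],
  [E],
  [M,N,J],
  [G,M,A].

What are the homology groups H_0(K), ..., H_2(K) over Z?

H_0 ≅ Z^5,  H_1 ≅ Z/2,  H_2 = 0.

Fix the vertex order A < B < D < E < F < G < J < L < M < N < P and write every simplex with vertices in increasing order. Then dim K = 2 and the simplices of K are:

  0-simplices (11): A, B, D, E, F, G, J, L, M, N, P
  1-simplices (18): AD, AF, AG, AM, AN, DF, DG, DJ, DN, FG, FJ, FM, FN, GM, GN, JM, JN, MN
  2-simplices (12): ADF, ADG, AFN, AGM, AMN, DFJ, DGN, DJN, FGM, FGN, FJM, JMN

giving chain groups C_0 ≅ Z^11, C_1 ≅ Z^18, C_2 ≅ Z^12.

The boundary map ∂_1: C_1 → C_0 maps an edge to its endpoints' difference, ∂[p,q] = q − p.
The 11×18 boundary matrix has rank 6 and Smith normal form diag(1,1,1,1,1,1).

The boundary map ∂_2: C_2 → C_1 maps a triangle to the signed sum of its edges. For instance
  ∂FGM = GM − FM + FG,
  ∂FJM = JM − FM + FJ.
This gives a 18×12 integer matrix of rank 12; reducing to Smith normal form yields diagonal entries (1,1,1,1,1,1,1,1,1,1,1,2).

Computing H_k = (kernel of ∂_k) / (image of ∂_{k+1}):

  H_0: rank C_0 − rank ∂_1 = 11 − 6 = 5, and the invariant factors of ∂_1 are all 1, so H_0 ≅ Z^5.
  H_1: rank ker ∂_1 − rank ∂_2 = (18 − 6) − 12 = 0, and ∂_2 has invariant factor 2 > 1, so H_1 ≅ Z/2.
  H_2: rank ker ∂_2 − rank ∂_3 = (12 − 12) − 0 = 0, and there is no ∂_3, so H_2 ≅ 0.

As a check, the Euler characteristic is 11 − 18 + 12 = 5, which agrees with 5 − 0 + 0 = 5.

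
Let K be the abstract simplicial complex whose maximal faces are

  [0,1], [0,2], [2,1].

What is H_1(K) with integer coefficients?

H_1 = Z.

K has 3 vertices, 3 edges.
rank ∂_1 = 2, rank ∂_2 = 0 ⇒ b_1 = 3 − 2 − 0 = 1. So H_1 ≅ Z.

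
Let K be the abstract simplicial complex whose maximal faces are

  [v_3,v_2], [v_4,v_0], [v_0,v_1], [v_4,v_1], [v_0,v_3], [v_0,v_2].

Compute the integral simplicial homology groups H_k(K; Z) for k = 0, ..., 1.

H_0 ≅ Z,  H_1 ≅ Z^2.

Order the vertices as v_0 < v_1 < v_2 < v_3 < v_4. Listing each simplex with vertices in this order, K has dimension 1 with simplices:

  0-simplices (5): [v_0], [v_1], [v_2], [v_3], [v_4]
  1-simplices (6): [v_0,v_1], [v_0,v_2], [v_0,v_3], [v_0,v_4], [v_1,v_4], [v_2,v_3]

Hence C_0 ≅ Z^5, C_1 ≅ Z^6.

The boundary map ∂_1: C_1 → C_0 is given by ∂[p,q] = [q] − [p].
The 5×6 boundary matrix has rank 4 and Smith normal form diag(1,1,1,1).

Computing H_k = (kernel of ∂_k) / (image of ∂_{k+1}):

  H_0: rank C_0 − rank ∂_1 = 5 − 4 = 1, and the invariant factors of ∂_1 are all 1, so H_0 = Z.
  H_1: rank ker ∂_1 − rank ∂_2 = (6 − 4) − 0 = 2, and there is no ∂_2, so H_1 = Z^2.

As a check, the Euler characteristic is 5 − 6 = -1, which agrees with 1 − 2 = -1.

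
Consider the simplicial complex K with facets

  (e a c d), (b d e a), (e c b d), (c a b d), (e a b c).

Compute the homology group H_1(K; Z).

Take the total order a < b < c < d < e on the vertex set. Then K (dimension 3) consists of the simplices:

  0-simplices (5): a, b, c, d, e
  1-simplices (10): ab, ac, ad, ae, bc, bd, be, cd, ce, de
  2-simplices (10): abc, abd, abe, acd, ace, ade, bcd, bce, bde, cde
  3-simplices (5): abcd, abce, abde, acde, bcde

giving chain groups C_0 ≅ Z^5, C_1 ≅ Z^10, C_2 ≅ Z^10, C_3 ≅ Z^5.

The boundary map ∂_1: C_1 → C_0 maps an edge to its endpoints' difference, ∂[p,q] = q − p.
The resulting 5×10 matrix has rank 4, and its Smith normal form has invariant factors (1,1,1,1).

Boundary ∂_2: C_2 → C_1 maps a triangle to the signed sum of its edges. For instance
  ∂ace = ce − ae + ac,
  ∂ade = de − ae + ad.
This gives a 10×10 integer matrix of rank 6; reducing to Smith normal form yields diagonal entries (1,1,1,1,1,1).

The boundary map ∂_3: C_3 → C_2 sends each 3-simplex σ to the alternating sum Σ_i (−1)^i (σ with its i-th vertex removed). For instance
  ∂abcd = bcd − acd + abd − abc,
  ∂abde = bde − ade + abe − abd.
As a 10×5 matrix over Z this has rank 4, with invariant factors (1,1,1,1).

Now H_k = ker ∂_k / im ∂_{k+1}, so:

  H_1: rank ker ∂_1 − rank ∂_2 = (10 − 4) − 6 = 0, and the invariant factors of ∂_2 are all 1, so H_1 = 0.

H_1 = 0.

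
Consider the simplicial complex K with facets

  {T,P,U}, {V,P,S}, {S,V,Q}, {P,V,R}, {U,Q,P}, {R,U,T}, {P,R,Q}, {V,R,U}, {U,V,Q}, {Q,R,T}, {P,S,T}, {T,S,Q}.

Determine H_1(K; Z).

H_1 ≅ Z/2.

Take the total order P < Q < R < S < T < U < V on the vertex set. Then K (dimension 2) consists of the simplices:

  0-simplices (7): P, Q, R, S, T, U, V
  1-simplices (18): PQ, PR, PS, PT, PU, PV, QR, QS, QT, QU, QV, RT, RU, RV, ST, SV, TU, UV
  2-simplices (12): PQR, PQU, PRV, PST, PSV, PTU, QRT, QST, QSV, QUV, RTU, RUV

Hence C_0 ≅ Z^7, C_1 ≅ Z^18, C_2 ≅ Z^12.

∂_1: C_1 → C_0 maps an edge to its endpoints' difference, ∂[p,q] = q − p.
The resulting 7×18 matrix has rank 6, and its Smith normal form has invariant factors (1,1,1,1,1,1).

Boundary ∂_2: C_2 → C_1 acts by ∂[p,q,r] = [q,r] − [p,r] + [p,q]. For instance
  ∂PST = ST − PT + PS,
  ∂QSV = SV − QV + QS.
As a 18×12 matrix over Z this has rank 12, with invariant factors (1,1,1,1,1,1,1,1,1,1,1,2).

Reading off H_k = ker ∂_k / im ∂_{k+1}:

  H_1: rank ker ∂_1 − rank ∂_2 = (18 − 6) − 12 = 0, and ∂_2 has invariant factor 2 > 1, so H_1 = Z/2.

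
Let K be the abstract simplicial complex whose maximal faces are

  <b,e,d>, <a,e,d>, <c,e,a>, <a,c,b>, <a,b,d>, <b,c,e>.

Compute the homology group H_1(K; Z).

Order the vertices as a < b < c < d < e. Listing each simplex with vertices in this order, K has dimension 2 with simplices:

  0-simplices (5): a, b, c, d, e
  1-simplices (9): ab, ac, ad, ae, bc, bd, be, ce, de
  2-simplices (6): abc, abd, ace, ade, bce, bde

so the chain groups are C_0 ≅ Z^5, C_1 ≅ Z^9, C_2 ≅ Z^6.

Boundary ∂_1: C_1 → C_0 sends each edge [p,q] (with p < q) to q − p. For instance
  ∂ad = d − a.
The resulting 5×9 matrix has rank 4, and its Smith normal form has invariant factors (1,1,1,1).

The boundary map ∂_2: C_2 → C_1 maps a triangle to the signed sum of its edges. For instance
  ∂ade = de − ae + ad,
  ∂bce = ce − be + bc.
The 9×6 boundary matrix has rank 5 and Smith normal form diag(1,1,1,1,1).

Computing H_k = (kernel of ∂_k) / (image of ∂_{k+1}):

  H_1: rank ker ∂_1 − rank ∂_2 = (9 − 4) − 5 = 0, and the invariant factors of ∂_2 are all 1, so H_1 ≅ 0.

H_1 = 0.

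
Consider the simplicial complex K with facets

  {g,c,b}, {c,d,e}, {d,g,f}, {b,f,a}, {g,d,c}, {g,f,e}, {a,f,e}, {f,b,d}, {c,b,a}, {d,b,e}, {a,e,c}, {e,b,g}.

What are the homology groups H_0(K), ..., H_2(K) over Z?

H_0 = Z,  H_1 = Z/2Z,  H_2 = 0.

K has 7 vertices, 18 edges, 12 triangles.
rank ∂_0 = 0, rank ∂_1 = 6 ⇒ b_0 = 7 − 0 − 6 = 1; all invariant factors of ∂_1 are 1 so no torsion. So H_0 = Z.
rank ∂_1 = 6, rank ∂_2 = 12 ⇒ b_1 = 18 − 6 − 12 = 0; ∂_2 has invariant factor(s) [2] giving torsion. So H_1 = Z/2Z.
rank ∂_2 = 12, rank ∂_3 = 0 ⇒ b_2 = 12 − 12 − 0 = 0. So H_2 = 0.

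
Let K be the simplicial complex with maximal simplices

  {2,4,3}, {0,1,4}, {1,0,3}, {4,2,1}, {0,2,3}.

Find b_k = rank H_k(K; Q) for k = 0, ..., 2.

b_0 = 1, b_1 = 1, b_2 = 0.

Fix the vertex order 0 < 1 < 2 < 3 < 4 and write every simplex with vertices in increasing order. Then dim K = 2 and the simplices of K are:

  0-simplices (5): [0], [1], [2], [3], [4]
  1-simplices (10): [0,1], [0,2], [0,3], [0,4], [1,2], [1,3], [1,4], [2,3], [2,4], [3,4]
  2-simplices (5): [0,1,3], [0,1,4], [0,2,3], [1,2,4], [2,3,4]

Hence C_0 ≅ Z^5, C_1 ≅ Z^10, C_2 ≅ Z^5.

The boundary map ∂_1: C_1 → C_0 is given by ∂[p,q] = [q] − [p]. For instance
  ∂[1,4] = [4] − [1].
This gives a 5×10 integer matrix of rank 4; reducing to Smith normal form yields diagonal entries (1,1,1,1).

The boundary map ∂_2: C_2 → C_1 sends each 2-simplex [p,q,r] to [q,r] − [p,r] + [p,q]. For instance
  ∂[2,3,4] = [3,4] − [2,4] + [2,3],
  ∂[0,1,3] = [1,3] − [0,3] + [0,1].
The resulting 10×5 matrix has rank 5, and its Smith normal form has invariant factors (1,1,1,1,1).

From H_k ≅ ker(∂_k) / im(∂_{k+1}) we obtain:

  H_0: rank C_0 − rank ∂_1 = 5 − 4 = 1, and the invariant factors of ∂_1 are all 1, so H_0 = Z.
  H_1: rank ker ∂_1 − rank ∂_2 = (10 − 4) − 5 = 1, and the invariant factors of ∂_2 are all 1, so H_1 = Z.
  H_2: rank ker ∂_2 − rank ∂_3 = (5 − 5) − 0 = 0, and there is no ∂_3, so H_2 = 0.

As a check, the Euler characteristic is 5 − 10 + 5 = 0, which agrees with 1 − 1 + 0 = 0.

Hence the Betti numbers are b_0 = 1, b_1 = 1, b_2 = 0.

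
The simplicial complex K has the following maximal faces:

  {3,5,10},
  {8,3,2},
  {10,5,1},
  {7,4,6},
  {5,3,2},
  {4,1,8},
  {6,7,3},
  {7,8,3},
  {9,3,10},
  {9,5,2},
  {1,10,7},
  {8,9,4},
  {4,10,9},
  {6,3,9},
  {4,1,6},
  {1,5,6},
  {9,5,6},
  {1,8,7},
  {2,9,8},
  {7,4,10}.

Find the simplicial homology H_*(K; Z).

H_0 ≅ Z,  H_1 ≅ Z ⊕ Z_2,  H_2 = 0.

Fix the vertex order 1 < 2 < 3 < 4 < 5 < 6 < 7 < 8 < 9 < 10 and write every simplex with vertices in increasing order. Then dim K = 2 and the simplices of K are:

  0-simplices (10): [1], [2], [3], [4], [5], [6], [7], [8], [9], [10]
  1-simplices (30): (30 of them)
  2-simplices (20): (20 of them)

so the chain groups are C_0 ≅ Z^10, C_1 ≅ Z^30, C_2 ≅ Z^20.

∂_1: C_1 → C_0 maps an edge to its endpoints' difference, ∂[p,q] = q − p.
This gives a 10×30 integer matrix of rank 9; reducing to Smith normal form yields diagonal entries (1,1,1,1,1,1,1,1,1).

The boundary map ∂_2: C_2 → C_1 maps a triangle to the signed sum of its edges. For instance
  ∂[1,7,10] = [7,10] − [1,10] + [1,7],
  ∂[1,7,8] = [7,8] − [1,8] + [1,7].
As a 30×20 matrix over Z this has rank 20, with invariant factors (1,1,1,1,1,1,1,1,1,1,1,1,1,1,1,1,1,1,1,2).

Computing H_k = (kernel of ∂_k) / (image of ∂_{k+1}):

  H_0: rank C_0 − rank ∂_1 = 10 − 9 = 1, and the invariant factors of ∂_1 are all 1, so H_0 ≅ Z.
  H_1: rank ker ∂_1 − rank ∂_2 = (30 − 9) − 20 = 1, and ∂_2 has invariant factor 2 > 1, so H_1 ≅ Z ⊕ Z_2.
  H_2: rank ker ∂_2 − rank ∂_3 = (20 − 20) − 0 = 0, and there is no ∂_3, so H_2 ≅ 0.

As a check, the Euler characteristic is 10 − 30 + 20 = 0, which agrees with 1 − 1 + 0 = 0.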